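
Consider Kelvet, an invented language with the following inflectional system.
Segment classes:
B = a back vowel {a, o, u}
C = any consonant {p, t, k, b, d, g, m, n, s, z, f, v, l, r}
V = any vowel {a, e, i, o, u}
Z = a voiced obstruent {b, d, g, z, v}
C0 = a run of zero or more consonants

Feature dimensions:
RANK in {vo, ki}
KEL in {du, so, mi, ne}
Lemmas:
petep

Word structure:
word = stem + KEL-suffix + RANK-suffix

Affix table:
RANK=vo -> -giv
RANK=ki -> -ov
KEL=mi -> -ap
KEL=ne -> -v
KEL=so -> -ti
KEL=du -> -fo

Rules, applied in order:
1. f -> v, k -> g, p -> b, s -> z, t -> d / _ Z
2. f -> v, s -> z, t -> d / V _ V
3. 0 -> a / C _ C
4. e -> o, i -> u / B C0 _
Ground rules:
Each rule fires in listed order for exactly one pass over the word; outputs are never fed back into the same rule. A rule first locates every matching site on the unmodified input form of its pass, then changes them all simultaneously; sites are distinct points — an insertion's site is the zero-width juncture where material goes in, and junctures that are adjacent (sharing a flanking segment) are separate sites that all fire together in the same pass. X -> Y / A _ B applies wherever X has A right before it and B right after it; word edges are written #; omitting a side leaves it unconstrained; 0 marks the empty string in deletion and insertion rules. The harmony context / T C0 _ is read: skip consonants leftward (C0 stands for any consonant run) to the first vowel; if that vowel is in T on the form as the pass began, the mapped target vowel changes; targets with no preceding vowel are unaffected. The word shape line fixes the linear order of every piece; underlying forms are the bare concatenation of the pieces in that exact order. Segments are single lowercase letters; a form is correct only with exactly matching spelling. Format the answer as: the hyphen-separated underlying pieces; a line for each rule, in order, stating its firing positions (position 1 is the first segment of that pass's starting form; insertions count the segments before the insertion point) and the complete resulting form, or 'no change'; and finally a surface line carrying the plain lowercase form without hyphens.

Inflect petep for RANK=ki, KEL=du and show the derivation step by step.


underlying: petep-fo-ov
1. f -> v, k -> g, p -> b, s -> z, t -> d / _ Z: no change
2. f -> v, s -> z, t -> d / V _ V: fires at position(s) 3: pedepfoov
3. 0 -> a / C _ C: inserts after position(s) 5: pedepafoov
4. e -> o, i -> u / B C0 _: no change
surface: pedepafoov


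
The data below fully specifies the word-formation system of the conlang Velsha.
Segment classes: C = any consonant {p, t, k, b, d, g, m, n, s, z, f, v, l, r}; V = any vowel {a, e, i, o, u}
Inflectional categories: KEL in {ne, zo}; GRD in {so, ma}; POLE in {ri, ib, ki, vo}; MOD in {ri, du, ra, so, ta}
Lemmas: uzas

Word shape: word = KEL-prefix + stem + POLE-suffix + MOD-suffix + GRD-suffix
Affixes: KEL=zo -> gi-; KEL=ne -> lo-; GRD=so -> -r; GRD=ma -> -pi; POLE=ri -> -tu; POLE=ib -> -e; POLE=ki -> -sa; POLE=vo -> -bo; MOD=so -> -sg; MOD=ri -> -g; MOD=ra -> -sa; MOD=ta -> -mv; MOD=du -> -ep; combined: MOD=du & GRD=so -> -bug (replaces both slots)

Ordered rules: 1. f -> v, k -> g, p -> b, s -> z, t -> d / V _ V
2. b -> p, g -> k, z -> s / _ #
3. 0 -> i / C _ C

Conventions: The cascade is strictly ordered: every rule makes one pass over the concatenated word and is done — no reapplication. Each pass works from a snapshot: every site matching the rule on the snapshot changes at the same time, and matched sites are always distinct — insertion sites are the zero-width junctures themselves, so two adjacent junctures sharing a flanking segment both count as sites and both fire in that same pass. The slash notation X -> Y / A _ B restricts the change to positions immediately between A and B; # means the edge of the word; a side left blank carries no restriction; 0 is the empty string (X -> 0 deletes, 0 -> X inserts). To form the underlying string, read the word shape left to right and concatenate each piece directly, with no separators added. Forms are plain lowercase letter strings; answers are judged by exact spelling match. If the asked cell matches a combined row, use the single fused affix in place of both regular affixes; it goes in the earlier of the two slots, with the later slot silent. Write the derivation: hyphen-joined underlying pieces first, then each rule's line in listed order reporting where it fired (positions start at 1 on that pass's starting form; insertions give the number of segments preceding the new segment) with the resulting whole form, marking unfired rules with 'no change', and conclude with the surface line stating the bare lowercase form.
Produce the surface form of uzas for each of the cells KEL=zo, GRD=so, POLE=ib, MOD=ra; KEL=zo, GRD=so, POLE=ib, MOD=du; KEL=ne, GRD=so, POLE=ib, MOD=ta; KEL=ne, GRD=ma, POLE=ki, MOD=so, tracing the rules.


cell KEL=zo, GRD=so, POLE=ib, MOD=ra:
underlying: gi-uzas-e-sa-r
1. f -> v, k -> g, p -> b, s -> z, t -> d / V _ V: fires at position(s) 6, 8: giuzazezar
2. b -> p, g -> k, z -> s / _ #: no change
3. 0 -> i / C _ C: no change
surface: giuzazezar

cell KEL=zo, GRD=so, POLE=ib, MOD=du:
underlying: gi-uzas-e-bug
1. f -> v, k -> g, p -> b, s -> z, t -> d / V _ V: fires at position(s) 6: giuzazebug
2. b -> p, g -> k, z -> s / _ #: fires at position(s) 10: giuzazebuk
3. 0 -> i / C _ C: no change
surface: giuzazebuk

cell KEL=ne, GRD=so, POLE=ib, MOD=ta:
underlying: lo-uzas-e-mv-r
1. f -> v, k -> g, p -> b, s -> z, t -> d / V _ V: fires at position(s) 6: louzazemvr
2. b -> p, g -> k, z -> s / _ #: no change
3. 0 -> i / C _ C: inserts after position(s) 8, 9: louzazemivir
surface: louzazemivir

cell KEL=ne, GRD=ma, POLE=ki, MOD=so:
underlying: lo-uzas-sa-sg-pi
1. f -> v, k -> g, p -> b, s -> z, t -> d / V _ V: no change
2. b -> p, g -> k, z -> s / _ #: no change
3. 0 -> i / C _ C: inserts after position(s) 6, 9, 10: louzasisasigipi
surface: louzasisasigipi


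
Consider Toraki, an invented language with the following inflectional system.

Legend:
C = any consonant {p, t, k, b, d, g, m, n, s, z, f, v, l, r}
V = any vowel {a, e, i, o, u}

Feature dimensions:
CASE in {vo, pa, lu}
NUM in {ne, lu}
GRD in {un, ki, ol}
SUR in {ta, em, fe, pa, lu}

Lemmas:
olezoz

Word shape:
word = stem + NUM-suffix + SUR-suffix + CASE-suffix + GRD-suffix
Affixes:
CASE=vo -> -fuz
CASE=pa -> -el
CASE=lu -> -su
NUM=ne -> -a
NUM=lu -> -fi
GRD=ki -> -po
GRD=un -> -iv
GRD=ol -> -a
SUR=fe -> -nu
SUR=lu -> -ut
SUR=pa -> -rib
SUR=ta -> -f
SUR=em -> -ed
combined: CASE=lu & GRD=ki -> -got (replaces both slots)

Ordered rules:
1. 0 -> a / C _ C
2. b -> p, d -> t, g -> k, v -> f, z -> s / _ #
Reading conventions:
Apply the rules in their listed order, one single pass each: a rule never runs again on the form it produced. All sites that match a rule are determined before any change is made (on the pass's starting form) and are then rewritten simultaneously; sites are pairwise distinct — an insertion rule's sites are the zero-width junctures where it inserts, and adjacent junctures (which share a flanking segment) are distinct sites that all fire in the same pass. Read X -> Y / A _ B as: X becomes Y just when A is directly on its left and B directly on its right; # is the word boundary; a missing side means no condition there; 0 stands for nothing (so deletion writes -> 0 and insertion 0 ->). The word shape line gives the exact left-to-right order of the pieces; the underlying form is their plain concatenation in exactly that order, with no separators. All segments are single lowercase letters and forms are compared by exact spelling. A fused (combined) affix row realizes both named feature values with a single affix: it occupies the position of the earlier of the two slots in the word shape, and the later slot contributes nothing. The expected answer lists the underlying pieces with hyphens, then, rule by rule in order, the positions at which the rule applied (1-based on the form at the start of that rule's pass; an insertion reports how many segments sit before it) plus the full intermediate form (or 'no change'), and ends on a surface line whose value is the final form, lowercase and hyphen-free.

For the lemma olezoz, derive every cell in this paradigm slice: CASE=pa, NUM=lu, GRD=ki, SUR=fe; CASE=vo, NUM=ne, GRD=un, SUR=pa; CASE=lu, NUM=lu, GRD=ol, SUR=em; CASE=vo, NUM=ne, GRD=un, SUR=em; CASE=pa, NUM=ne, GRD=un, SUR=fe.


cell CASE=pa, NUM=lu, GRD=ki, SUR=fe:
underlying: olezoz-fi-nu-el-po
1. 0 -> a / C _ C: inserts after position(s) 6, 12: olezozafinuelapo
2. b -> p, d -> t, g -> k, v -> f, z -> s / _ #: no change
surface: olezozafinuelapo

cell CASE=vo, NUM=ne, GRD=un, SUR=pa:
underlying: olezoz-a-rib-fuz-iv
1. 0 -> a / C _ C: inserts after position(s) 10: olezozaribafuziv
2. b -> p, d -> t, g -> k, v -> f, z -> s / _ #: fires at position(s) 16: olezozaribafuzif
surface: olezozaribafuzif

cell CASE=lu, NUM=lu, GRD=ol, SUR=em:
underlying: olezoz-fi-ed-su-a
1. 0 -> a / C _ C: inserts after position(s) 6, 10: olezozafiedasua
2. b -> p, d -> t, g -> k, v -> f, z -> s / _ #: no change
surface: olezozafiedasua

cell CASE=vo, NUM=ne, GRD=un, SUR=em:
underlying: olezoz-a-ed-fuz-iv
1. 0 -> a / C _ C: inserts after position(s) 9: olezozaedafuziv
2. b -> p, d -> t, g -> k, v -> f, z -> s / _ #: fires at position(s) 15: olezozaedafuzif
surface: olezozaedafuzif

cell CASE=pa, NUM=ne, GRD=un, SUR=fe:
underlying: olezoz-a-nu-el-iv
1. 0 -> a / C _ C: no change
2. b -> p, d -> t, g -> k, v -> f, z -> s / _ #: fires at position(s) 13: olezozanuelif
surface: olezozanuelif


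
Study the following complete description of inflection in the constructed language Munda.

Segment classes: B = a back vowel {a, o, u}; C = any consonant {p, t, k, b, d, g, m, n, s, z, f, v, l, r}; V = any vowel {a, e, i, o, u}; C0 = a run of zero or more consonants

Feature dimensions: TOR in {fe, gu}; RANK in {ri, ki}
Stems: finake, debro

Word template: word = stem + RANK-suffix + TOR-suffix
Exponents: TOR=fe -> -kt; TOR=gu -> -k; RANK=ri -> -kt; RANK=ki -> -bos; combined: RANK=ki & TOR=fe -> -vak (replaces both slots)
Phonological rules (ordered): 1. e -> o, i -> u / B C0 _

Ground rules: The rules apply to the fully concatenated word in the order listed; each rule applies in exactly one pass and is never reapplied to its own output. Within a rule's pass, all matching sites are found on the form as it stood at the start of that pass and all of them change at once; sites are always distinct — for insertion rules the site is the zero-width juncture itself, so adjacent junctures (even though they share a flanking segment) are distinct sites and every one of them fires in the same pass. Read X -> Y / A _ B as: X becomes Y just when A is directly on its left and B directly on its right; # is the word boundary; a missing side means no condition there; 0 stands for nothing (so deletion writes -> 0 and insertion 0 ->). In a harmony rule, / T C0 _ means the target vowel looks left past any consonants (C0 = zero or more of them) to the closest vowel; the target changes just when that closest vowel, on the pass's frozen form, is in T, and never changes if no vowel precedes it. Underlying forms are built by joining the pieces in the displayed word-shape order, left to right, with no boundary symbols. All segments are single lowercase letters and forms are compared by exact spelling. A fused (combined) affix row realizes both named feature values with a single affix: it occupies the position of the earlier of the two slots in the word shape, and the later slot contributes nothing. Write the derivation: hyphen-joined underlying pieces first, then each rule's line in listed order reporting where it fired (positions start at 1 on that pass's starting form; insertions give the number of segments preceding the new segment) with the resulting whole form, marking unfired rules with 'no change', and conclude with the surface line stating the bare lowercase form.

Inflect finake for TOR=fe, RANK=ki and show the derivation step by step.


underlying: finake-vak
1. e -> o, i -> u / B C0 _: fires at position(s) 6: finakovak
surface: finakovak


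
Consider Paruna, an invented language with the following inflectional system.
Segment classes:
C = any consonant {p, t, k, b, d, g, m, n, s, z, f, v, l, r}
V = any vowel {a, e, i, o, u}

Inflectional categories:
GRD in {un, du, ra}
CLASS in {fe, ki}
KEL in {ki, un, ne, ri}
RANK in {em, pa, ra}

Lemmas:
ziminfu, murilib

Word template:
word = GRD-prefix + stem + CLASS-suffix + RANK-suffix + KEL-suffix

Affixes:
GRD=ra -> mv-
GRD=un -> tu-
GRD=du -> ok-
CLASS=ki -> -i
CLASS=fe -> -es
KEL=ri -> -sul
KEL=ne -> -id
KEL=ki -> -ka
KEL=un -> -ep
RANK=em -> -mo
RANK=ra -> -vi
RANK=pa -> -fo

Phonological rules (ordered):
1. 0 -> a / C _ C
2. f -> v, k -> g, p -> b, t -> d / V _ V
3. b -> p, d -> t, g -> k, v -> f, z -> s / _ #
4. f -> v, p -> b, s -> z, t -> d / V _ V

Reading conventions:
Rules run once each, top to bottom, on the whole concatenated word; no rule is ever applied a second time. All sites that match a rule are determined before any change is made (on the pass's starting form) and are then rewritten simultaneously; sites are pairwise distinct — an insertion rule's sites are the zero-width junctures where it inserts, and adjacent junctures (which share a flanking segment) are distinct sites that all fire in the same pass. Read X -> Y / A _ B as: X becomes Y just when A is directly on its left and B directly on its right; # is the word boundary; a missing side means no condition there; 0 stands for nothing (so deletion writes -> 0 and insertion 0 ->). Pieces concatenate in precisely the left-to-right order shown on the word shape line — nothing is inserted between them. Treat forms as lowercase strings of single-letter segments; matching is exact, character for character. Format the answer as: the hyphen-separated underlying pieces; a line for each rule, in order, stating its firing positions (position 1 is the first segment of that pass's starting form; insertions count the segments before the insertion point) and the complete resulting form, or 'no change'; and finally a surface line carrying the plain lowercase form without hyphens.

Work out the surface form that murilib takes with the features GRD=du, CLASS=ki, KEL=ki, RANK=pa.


underlying: ok-murilib-i-fo-ka
1. 0 -> a / C _ C: inserts after position(s) 2: okamurilibifoka
2. f -> v, k -> g, p -> b, t -> d / V _ V: fires at position(s) 2, 12, 14: ogamurilibivoga
3. b -> p, d -> t, g -> k, v -> f, z -> s / _ #: no change
4. f -> v, p -> b, s -> z, t -> d / V _ V: no change
surface: ogamurilibivoga


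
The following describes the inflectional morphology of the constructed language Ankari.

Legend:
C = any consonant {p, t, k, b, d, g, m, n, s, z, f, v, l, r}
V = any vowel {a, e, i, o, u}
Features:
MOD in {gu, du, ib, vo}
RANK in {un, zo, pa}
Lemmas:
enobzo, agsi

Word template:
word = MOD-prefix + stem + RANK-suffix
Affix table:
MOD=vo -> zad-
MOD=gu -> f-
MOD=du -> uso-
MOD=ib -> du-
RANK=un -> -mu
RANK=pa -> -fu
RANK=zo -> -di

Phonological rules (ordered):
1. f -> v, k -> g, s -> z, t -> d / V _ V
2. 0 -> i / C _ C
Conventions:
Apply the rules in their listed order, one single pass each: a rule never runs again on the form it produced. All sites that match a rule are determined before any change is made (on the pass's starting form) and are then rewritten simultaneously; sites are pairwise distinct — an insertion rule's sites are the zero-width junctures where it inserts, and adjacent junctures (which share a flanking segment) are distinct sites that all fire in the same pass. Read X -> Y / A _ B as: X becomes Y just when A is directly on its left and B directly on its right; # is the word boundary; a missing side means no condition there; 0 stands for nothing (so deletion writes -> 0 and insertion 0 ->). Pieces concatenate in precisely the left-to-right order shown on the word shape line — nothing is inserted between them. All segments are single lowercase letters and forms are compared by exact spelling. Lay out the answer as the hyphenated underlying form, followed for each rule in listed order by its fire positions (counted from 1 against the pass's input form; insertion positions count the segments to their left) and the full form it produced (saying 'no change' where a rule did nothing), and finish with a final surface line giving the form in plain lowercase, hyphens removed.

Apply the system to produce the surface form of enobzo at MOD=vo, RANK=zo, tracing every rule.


underlying: zad-enobzo-di
1. f -> v, k -> g, s -> z, t -> d / V _ V: no change
2. 0 -> i / C _ C: inserts after position(s) 7: zadenobizodi
surface: zadenobizodi


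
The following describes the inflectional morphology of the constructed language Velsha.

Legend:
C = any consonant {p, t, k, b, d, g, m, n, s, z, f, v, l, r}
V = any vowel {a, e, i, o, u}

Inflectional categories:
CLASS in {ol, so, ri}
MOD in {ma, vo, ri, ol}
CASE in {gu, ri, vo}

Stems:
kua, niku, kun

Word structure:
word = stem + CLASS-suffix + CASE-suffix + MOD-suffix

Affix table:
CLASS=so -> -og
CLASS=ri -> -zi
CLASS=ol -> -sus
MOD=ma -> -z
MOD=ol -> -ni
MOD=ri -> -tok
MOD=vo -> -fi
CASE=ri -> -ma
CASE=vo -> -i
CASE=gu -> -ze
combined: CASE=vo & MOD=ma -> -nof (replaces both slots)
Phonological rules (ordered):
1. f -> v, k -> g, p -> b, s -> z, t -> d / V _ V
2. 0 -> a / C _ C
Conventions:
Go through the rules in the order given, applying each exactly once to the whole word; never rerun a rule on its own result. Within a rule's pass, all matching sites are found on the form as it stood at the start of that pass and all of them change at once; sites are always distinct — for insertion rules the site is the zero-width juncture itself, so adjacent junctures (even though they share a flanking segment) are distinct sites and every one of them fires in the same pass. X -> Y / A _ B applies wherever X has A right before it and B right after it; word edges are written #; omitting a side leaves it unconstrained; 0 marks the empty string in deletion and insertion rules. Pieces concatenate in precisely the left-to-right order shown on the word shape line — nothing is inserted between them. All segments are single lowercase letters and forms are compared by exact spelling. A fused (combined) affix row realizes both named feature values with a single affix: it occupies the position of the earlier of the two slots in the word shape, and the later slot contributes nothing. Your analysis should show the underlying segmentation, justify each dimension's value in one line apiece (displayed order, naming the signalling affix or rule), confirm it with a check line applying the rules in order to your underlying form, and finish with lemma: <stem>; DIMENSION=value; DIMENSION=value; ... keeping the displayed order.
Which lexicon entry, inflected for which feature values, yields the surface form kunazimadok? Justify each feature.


underlying: kun-zi-ma-tok
CLASS=ri - signalled by the affix -zi
MOD=ri - signalled by the affix -tok
CASE=ri - signalled by the affix -ma
check: kunzimatok -> kunzimadok -> kunazimadok
lemma: kun; CLASS=ri; MOD=ri; CASE=ri


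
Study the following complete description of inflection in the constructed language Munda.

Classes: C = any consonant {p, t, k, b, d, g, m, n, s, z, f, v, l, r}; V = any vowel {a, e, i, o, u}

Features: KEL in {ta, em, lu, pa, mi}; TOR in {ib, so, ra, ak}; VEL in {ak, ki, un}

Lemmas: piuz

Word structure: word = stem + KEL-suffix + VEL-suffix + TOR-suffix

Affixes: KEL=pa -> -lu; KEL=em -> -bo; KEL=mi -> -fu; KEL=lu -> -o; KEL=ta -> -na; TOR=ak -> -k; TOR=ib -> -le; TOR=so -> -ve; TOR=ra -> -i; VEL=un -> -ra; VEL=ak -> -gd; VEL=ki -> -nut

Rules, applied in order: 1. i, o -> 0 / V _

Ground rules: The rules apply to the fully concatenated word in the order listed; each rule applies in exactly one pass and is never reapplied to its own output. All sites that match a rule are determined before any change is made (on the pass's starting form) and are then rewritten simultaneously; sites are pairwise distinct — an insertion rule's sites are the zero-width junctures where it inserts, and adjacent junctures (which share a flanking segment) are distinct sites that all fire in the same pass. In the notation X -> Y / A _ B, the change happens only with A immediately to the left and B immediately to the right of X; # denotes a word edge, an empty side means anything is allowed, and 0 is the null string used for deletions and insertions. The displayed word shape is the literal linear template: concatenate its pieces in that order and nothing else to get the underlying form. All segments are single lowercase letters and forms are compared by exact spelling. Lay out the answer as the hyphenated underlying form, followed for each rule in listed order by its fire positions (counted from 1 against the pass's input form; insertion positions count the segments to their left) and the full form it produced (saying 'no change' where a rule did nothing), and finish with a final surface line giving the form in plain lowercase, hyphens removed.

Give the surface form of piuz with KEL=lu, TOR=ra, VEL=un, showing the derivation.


underlying: piuz-o-ra-i
1. i, o -> 0 / V _: fires at position(s) 8: piuzora
surface: piuzora


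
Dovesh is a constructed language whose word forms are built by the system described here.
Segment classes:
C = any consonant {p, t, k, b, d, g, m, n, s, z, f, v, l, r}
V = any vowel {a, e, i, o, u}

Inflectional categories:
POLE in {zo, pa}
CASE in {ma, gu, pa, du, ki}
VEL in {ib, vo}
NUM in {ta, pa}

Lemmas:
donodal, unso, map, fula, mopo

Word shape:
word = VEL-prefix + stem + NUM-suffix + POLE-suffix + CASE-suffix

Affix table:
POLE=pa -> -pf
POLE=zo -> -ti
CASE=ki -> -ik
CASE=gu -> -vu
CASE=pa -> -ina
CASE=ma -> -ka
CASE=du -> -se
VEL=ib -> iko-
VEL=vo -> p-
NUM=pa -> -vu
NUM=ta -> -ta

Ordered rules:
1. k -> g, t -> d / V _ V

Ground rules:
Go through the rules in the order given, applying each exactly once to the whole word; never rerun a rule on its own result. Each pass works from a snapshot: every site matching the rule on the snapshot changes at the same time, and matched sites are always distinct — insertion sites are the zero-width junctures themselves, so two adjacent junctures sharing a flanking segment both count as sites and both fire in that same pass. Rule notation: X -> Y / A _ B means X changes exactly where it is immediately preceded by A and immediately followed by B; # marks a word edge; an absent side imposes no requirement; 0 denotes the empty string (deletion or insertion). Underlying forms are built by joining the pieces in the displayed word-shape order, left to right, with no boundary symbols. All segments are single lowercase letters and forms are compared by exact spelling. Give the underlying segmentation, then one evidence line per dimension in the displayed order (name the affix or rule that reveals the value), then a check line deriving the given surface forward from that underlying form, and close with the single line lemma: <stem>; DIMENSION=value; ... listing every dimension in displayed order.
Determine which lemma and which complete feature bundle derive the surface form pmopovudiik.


underlying: p-mopo-vu-ti-ik
POLE=zo - signalled by the affix -ti
CASE=ki - signalled by the affix -ik
VEL=vo - signalled by the affix p-
NUM=pa - signalled by the affix -vu
check: pmopovutiik -> pmopovudiik
lemma: mopo; POLE=zo; CASE=ki; VEL=vo; NUM=pa


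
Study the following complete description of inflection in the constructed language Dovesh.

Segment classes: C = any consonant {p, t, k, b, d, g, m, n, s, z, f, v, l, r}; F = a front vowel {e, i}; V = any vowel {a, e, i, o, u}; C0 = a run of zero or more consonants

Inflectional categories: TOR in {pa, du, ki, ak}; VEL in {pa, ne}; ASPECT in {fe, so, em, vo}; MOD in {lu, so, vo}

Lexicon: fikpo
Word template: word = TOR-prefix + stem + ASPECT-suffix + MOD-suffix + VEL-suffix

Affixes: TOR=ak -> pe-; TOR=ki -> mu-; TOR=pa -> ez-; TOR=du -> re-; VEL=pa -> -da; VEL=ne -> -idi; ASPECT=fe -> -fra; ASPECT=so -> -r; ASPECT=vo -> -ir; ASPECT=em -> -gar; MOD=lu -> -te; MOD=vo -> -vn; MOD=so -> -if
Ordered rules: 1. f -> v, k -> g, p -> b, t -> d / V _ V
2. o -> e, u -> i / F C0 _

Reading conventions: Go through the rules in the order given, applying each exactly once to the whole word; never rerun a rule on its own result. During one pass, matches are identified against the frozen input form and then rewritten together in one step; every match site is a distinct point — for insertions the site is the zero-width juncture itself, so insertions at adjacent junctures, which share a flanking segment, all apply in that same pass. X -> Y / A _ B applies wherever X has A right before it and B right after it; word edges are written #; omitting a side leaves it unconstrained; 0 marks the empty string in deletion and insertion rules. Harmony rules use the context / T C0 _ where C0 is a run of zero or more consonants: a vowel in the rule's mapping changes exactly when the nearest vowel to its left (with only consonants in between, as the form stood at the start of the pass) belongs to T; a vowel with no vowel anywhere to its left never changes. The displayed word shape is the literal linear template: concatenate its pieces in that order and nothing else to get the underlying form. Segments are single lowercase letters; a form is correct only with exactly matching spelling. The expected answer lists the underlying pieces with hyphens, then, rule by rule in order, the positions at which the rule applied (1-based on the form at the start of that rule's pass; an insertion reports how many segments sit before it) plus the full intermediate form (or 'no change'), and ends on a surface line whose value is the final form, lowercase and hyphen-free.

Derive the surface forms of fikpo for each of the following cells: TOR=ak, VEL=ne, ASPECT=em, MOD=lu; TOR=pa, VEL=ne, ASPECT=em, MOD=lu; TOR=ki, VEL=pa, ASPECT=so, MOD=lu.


cell TOR=ak, VEL=ne, ASPECT=em, MOD=lu:
underlying: pe-fikpo-gar-te-idi
1. f -> v, k -> g, p -> b, t -> d / V _ V: fires at position(s) 3: pevikpogarteidi
2. o -> e, u -> i / F C0 _: fires at position(s) 7: pevikpegarteidi
surface: pevikpegarteidi

cell TOR=pa, VEL=ne, ASPECT=em, MOD=lu:
underlying: ez-fikpo-gar-te-idi
1. f -> v, k -> g, p -> b, t -> d / V _ V: no change
2. o -> e, u -> i / F C0 _: fires at position(s) 7: ezfikpegarteidi
surface: ezfikpegarteidi

cell TOR=ki, VEL=pa, ASPECT=so, MOD=lu:
underlying: mu-fikpo-r-te-da
1. f -> v, k -> g, p -> b, t -> d / V _ V: fires at position(s) 3: muvikporteda
2. o -> e, u -> i / F C0 _: fires at position(s) 7: muvikperteda
surface: muvikperteda


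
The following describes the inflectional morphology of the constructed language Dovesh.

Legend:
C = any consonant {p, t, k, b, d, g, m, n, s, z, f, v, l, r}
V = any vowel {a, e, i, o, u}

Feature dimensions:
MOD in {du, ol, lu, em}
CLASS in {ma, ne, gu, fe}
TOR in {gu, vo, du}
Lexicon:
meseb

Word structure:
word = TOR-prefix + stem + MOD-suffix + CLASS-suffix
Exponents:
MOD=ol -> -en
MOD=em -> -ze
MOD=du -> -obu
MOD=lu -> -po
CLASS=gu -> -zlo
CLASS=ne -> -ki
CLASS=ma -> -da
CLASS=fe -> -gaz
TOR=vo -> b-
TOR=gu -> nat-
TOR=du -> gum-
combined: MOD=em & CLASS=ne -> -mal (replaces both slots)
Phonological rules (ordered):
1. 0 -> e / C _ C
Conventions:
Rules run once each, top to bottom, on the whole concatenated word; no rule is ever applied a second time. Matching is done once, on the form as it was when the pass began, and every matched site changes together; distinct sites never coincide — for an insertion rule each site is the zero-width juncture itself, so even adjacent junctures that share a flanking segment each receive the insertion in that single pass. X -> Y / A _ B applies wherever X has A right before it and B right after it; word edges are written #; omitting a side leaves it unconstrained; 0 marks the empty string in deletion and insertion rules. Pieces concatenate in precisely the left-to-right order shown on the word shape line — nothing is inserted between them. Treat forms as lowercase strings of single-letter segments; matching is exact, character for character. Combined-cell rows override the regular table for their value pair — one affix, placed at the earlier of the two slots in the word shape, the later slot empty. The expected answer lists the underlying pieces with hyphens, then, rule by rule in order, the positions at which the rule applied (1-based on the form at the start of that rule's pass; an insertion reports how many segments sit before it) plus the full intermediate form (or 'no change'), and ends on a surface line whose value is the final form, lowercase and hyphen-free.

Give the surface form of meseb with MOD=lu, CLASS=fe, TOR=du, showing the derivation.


underlying: gum-meseb-po-gaz
1. 0 -> e / C _ C: inserts after position(s) 3, 8: gumemesebepogaz
surface: gumemesebepogaz


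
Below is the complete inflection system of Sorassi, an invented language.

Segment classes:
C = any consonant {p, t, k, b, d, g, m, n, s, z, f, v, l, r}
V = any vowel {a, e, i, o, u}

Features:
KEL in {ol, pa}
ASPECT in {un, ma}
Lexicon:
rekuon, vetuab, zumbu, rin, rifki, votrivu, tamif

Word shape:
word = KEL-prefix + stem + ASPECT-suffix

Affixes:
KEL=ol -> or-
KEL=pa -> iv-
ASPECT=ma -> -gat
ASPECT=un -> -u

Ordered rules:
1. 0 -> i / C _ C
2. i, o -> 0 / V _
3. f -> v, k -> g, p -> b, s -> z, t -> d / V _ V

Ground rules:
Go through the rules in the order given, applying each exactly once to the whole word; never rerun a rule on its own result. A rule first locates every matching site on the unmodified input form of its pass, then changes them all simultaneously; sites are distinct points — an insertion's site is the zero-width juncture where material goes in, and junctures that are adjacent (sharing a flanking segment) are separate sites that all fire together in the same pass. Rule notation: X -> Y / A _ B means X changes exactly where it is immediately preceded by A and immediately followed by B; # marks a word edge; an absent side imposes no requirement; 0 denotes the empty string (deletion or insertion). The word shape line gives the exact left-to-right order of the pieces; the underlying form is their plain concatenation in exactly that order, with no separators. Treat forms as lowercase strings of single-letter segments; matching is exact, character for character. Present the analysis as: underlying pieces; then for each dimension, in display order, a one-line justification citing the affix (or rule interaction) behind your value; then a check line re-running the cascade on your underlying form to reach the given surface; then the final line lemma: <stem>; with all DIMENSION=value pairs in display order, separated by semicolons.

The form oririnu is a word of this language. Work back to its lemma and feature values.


underlying: or-rin-u
KEL=ol - signalled by the affix or-
ASPECT=un - signalled by the affix -u
check: orrinu -> oririnu -> oririnu -> oririnu
lemma: rin; KEL=ol; ASPECT=un


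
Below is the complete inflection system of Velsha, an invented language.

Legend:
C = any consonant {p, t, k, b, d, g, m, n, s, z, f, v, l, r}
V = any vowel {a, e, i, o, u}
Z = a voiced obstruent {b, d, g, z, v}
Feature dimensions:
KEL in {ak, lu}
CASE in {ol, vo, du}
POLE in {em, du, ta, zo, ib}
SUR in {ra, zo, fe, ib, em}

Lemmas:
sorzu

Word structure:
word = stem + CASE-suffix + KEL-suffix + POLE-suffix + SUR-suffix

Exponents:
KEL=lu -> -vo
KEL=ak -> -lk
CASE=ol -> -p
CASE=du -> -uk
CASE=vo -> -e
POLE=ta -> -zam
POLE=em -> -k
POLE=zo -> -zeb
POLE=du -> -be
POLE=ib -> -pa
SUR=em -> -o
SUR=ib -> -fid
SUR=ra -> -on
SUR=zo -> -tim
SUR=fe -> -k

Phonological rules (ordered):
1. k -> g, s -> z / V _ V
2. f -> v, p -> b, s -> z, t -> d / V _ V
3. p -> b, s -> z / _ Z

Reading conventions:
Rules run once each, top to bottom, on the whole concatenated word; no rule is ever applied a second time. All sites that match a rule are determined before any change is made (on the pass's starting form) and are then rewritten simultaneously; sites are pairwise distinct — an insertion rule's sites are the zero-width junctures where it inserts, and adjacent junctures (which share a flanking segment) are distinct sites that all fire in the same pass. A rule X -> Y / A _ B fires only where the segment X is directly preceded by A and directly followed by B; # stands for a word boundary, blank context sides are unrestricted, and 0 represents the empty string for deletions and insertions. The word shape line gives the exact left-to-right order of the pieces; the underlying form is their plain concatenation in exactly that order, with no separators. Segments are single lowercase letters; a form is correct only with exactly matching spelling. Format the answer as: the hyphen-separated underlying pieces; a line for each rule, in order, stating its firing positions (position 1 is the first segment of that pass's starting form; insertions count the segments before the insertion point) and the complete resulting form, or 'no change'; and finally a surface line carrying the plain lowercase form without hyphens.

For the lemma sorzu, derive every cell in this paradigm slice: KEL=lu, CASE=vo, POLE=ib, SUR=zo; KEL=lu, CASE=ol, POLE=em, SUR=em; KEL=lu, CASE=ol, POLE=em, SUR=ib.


cell KEL=lu, CASE=vo, POLE=ib, SUR=zo:
underlying: sorzu-e-vo-pa-tim
1. k -> g, s -> z / V _ V: no change
2. f -> v, p -> b, s -> z, t -> d / V _ V: fires at position(s) 9, 11: sorzuevobadim
3. p -> b, s -> z / _ Z: no change
surface: sorzuevobadim

cell KEL=lu, CASE=ol, POLE=em, SUR=em:
underlying: sorzu-p-vo-k-o
1. k -> g, s -> z / V _ V: fires at position(s) 9: sorzupvogo
2. f -> v, p -> b, s -> z, t -> d / V _ V: no change
3. p -> b, s -> z / _ Z: fires at position(s) 6: sorzubvogo
surface: sorzubvogo

cell KEL=lu, CASE=ol, POLE=em, SUR=ib:
underlying: sorzu-p-vo-k-fid
1. k -> g, s -> z / V _ V: no change
2. f -> v, p -> b, s -> z, t -> d / V _ V: no change
3. p -> b, s -> z / _ Z: fires at position(s) 6: sorzubvokfid
surface: sorzubvokfid


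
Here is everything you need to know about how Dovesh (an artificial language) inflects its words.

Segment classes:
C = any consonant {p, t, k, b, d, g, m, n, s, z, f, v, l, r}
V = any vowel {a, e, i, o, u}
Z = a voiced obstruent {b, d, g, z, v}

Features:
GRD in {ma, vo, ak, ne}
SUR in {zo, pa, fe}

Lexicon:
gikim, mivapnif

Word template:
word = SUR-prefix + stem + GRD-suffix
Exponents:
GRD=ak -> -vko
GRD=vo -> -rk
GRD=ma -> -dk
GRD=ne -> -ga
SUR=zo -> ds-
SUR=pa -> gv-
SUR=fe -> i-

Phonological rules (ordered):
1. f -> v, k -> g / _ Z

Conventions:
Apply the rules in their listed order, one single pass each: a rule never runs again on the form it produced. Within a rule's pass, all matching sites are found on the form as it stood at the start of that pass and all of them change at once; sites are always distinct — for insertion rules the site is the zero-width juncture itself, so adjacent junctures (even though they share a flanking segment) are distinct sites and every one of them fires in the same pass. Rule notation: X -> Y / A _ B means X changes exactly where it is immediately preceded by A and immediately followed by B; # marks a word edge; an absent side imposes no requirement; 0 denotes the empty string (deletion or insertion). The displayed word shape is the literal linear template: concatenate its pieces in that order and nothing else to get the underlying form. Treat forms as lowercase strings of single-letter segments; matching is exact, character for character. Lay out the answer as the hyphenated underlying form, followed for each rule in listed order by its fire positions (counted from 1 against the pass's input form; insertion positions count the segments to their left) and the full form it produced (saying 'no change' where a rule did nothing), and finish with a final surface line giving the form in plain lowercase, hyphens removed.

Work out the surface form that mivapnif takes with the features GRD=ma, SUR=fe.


underlying: i-mivapnif-dk
1. f -> v, k -> g / _ Z: fires at position(s) 9: imivapnivdk
surface: imivapnivdk


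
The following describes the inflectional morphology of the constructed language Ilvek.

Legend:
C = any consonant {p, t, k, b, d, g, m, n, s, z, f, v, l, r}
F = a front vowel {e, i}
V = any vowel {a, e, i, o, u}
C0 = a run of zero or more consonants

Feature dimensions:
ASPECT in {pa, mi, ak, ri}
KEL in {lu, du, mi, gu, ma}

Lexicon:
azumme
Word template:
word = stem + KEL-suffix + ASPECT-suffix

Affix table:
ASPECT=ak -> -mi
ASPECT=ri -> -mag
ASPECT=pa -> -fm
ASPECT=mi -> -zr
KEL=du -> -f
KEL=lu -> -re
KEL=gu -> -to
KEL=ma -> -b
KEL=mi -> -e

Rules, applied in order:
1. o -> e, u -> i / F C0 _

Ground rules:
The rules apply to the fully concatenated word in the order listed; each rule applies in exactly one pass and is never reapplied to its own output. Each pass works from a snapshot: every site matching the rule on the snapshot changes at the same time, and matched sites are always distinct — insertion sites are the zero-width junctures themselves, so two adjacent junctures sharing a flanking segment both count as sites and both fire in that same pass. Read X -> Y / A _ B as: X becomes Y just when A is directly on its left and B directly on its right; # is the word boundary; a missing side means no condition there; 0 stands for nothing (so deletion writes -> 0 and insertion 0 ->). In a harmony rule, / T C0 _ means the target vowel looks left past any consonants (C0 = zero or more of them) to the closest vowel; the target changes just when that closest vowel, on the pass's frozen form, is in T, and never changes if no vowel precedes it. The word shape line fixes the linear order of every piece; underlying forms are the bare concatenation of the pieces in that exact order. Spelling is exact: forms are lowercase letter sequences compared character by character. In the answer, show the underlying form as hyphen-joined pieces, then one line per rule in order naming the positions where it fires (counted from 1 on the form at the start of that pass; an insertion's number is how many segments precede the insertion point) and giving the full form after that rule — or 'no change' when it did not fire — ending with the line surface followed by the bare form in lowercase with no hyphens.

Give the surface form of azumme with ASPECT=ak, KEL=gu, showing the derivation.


underlying: azumme-to-mi
1. o -> e, u -> i / F C0 _: fires at position(s) 8: azummetemi
surface: azummetemi


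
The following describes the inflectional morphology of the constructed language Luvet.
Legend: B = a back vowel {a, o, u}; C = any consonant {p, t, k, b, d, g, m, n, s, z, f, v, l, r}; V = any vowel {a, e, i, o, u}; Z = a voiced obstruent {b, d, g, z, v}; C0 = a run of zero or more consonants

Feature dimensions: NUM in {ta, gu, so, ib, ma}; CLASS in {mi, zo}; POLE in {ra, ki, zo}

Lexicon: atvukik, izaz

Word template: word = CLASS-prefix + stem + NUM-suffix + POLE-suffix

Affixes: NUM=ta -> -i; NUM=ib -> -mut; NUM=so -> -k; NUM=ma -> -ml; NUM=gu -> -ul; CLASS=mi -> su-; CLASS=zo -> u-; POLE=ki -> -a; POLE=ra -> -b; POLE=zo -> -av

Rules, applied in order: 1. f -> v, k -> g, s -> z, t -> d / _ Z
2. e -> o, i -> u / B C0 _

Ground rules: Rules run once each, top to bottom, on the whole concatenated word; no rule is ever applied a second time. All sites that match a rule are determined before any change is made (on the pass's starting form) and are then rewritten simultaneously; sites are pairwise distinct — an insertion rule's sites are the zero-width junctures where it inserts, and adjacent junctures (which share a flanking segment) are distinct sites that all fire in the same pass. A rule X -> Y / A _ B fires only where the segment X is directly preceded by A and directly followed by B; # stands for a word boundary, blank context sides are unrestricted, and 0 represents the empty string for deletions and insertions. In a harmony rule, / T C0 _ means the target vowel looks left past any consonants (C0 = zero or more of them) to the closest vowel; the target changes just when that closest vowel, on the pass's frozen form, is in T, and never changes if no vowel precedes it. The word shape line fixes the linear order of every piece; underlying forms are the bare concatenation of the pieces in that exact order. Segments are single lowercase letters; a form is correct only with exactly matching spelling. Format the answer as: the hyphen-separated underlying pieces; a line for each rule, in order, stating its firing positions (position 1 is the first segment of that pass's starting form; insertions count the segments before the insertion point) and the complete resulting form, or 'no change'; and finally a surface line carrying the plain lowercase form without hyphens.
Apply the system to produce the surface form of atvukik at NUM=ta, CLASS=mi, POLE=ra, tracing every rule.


underlying: su-atvukik-i-b
1. f -> v, k -> g, s -> z, t -> d / _ Z: fires at position(s) 4: suadvukikib
2. e -> o, i -> u / B C0 _: fires at position(s) 8: suadvukukib
surface: suadvukukib
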